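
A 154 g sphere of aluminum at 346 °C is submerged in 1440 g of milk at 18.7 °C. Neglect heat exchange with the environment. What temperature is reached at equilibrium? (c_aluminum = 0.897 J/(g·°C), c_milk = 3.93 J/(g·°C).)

T_f ≈ 26.5 °C

Let T be the final temperature. ΣQ_i = 0:
154·0.897·(T − 346) + 1440·3.93·(T − 18.7) = 0
138.14(T − 346) + 5659.2(T − 18.7) = 0
(138.14 + 5659.2) T = 138.14·346 + 5659.2·18.7
T ≈ 26.50 °C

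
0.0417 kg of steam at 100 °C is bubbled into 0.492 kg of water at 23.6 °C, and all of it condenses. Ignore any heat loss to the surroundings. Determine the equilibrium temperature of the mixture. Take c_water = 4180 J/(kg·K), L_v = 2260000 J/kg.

Setting the total heat transfer to zero:
latent heat released on condensation: 0.0417·2260000 = 94242; condensed water 100 °C→T: 174.31(T − 100); original water: 2056.6(T − 23.6)
2230.9 T = 94242 + 17431 + 48535 = 160207
T ≈ 71.81 °C (< 100 °C, so full condensation is consistent).

T_f ≈ 71.8 °C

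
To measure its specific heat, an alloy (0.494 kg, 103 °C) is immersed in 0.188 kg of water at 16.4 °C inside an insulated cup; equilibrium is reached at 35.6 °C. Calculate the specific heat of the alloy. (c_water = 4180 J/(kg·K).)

c ≈ 453 J/(kg·K)

Heat lost by the alloy = heat gained by the water:
0.494·c·(103 − 35.6) = 0.188·4180·(35.6 − 16.4)
33.3 c = 15088  ⇒  c ≈ 453.2 J/(kg·K)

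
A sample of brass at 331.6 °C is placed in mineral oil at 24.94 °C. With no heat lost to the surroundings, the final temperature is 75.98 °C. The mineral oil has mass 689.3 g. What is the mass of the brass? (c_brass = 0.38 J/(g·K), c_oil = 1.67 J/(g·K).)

m ≈ 605 g

Net heat exchanged in the isolated system is zero:
m·0.38·(75.98 − 331.6) + 689.3·1.67·(75.98 − 24.94) = 0
-97.14 m = -58754
m = -58754/-97.14 ≈ 604.9 g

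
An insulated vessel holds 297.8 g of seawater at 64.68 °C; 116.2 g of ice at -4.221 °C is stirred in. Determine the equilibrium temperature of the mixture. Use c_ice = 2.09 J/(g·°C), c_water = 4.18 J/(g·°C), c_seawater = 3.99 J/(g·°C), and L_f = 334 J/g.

Net heat exchanged in the isolated system is zero:
ice -4.221→0 °C: 116.2×2.09×4.221 = 1025.1
  melt ice: 116.2×334 = 38811
  warm the meltwater: 485.72 T
  seawater cools: 297.8×3.99×(T − 64.68) = 1188.2(T − 64.68)
1673.9 T = 76854 − 39836 = 37018
T ≈ 22.11 °C (positive, so assuming full melt was valid).

T_f ≈ 22.1 °C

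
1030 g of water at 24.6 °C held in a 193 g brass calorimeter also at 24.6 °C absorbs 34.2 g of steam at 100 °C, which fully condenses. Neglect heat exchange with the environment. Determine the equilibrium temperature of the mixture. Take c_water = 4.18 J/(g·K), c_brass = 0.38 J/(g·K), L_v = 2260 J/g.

Conservation of energy gives ΣQ = 0:
latent heat released on condensation: 34.2×2260 = 77292
  condensed water 100 °C→T: 142.96(T − 100)
  water warms: 1030×4.18×(T − 24.6) = 4305.4(T − 24.6)
  brass cup: 193×0.38×(T − 24.6) = 73.34(T − 24.6)
4521.7 T = 77292 + 14296 + 107717 = 199305
T ≈ 44.08 °C (< 100 °C, so full condensation is consistent).

T_f ≈ 44.1 °C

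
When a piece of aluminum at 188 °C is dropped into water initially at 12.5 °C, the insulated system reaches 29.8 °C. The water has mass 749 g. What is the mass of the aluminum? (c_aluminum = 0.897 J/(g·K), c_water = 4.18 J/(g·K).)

Heat lost by the aluminum = heat gained by the water:
m·0.897·(188 − 29.8) = 749·4.18·(29.8 − 12.5)
141.91 m = 54163  ⇒  m ≈ 381.7 g

m ≈ 382 g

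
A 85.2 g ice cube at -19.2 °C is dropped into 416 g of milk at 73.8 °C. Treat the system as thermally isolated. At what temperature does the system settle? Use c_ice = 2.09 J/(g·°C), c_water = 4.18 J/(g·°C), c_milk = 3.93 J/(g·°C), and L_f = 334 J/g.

T_f ≈ 44.6 °C

Setting the total heat transfer to zero:
ice -19.2→0 °C: 85.2·2.09·19.2 = 3418.9
  fusion: m_ice L_f = 85.2·334 = 28457
  warm the meltwater: 356.14 T
  milk cools: 416·3.93·(T − 73.8) = 1634.9(T − 73.8)
1991 T = 120654 − 31876 = 88778
T ≈ 44.59 °C. Since T > 0 °C, the all-ice-melts assumption holds.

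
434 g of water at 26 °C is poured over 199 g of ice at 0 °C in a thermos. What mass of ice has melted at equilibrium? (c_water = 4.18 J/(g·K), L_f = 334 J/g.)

Heat available from the water dropping to 0 °C: 434·4.18·26 = 47167 J.
Melting all 199 g of ice would need 199·334 = 66466 J.
47167 J < 66466 J, so only part of the ice melts and the system sits at 0 °C.
Mass melted = 47167/334 ≈ 141.2 g.

m_melted ≈ 141 g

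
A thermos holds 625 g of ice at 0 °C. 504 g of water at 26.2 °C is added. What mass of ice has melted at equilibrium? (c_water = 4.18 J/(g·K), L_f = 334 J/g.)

m_melted ≈ 165 g

Heat available from the water dropping to 0 °C: 504·4.18·26.2 = 55196 J.
Fully melting the ice requires m_ice L_f = 625·334 = 208750 J.
That's not enough to melt it all — equilibrium is at 0 °C with ice remaining.
m_melted·334 = 55196  ⇒  m_melted ≈ 165.3 g.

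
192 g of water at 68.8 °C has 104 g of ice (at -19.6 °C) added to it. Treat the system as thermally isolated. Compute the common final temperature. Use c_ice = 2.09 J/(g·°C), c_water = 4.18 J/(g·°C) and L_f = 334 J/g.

Let T be the final temperature. ΣQ_i = 0:
ice -19.6→0 °C: 104×2.09×19.6 = 4260.3; fusion: m_ice L_f = 104×334 = 34736; warm the meltwater: 434.72 T; water cools: 192×4.18×(T − 68.8) = 802.56(T − 68.8)
1237.3 T = 55216 − 38996 = 16220
T ≈ 13.11 °C — above 0 °C, consistent with complete melting.

T_f ≈ 13.1 °C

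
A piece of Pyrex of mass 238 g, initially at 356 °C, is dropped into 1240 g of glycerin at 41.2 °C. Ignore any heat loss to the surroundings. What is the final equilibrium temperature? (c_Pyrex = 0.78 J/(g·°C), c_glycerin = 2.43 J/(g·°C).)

T_f ≈ 59.5 °C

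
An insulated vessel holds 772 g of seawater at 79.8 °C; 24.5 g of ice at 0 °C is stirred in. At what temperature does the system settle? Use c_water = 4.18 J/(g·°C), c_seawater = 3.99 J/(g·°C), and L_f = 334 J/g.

T_f ≈ 74.7 °C

Sum of m c ΔT and latent-heat terms is zero:
melt ice: 24.5×334 = 8183
  warm the meltwater: 102.41 T
  seawater: 3080.3(T − 79.8)
3182.7 T = 245806 − 8183 = 237623
T ≈ 74.66 °C. Since T > 0 °C, the all-ice-melts assumption holds.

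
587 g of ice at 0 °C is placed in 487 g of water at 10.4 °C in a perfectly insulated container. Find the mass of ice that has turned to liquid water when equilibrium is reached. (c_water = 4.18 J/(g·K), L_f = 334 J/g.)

Heat available from the water dropping to 0 °C: 487·4.18·10.4 = 21171 J.
Melting all 587 g of ice would need 587·334 = 196058 J.
Since 21171 < 196058 J, not all the ice melts; equilibrium is at 0 °C.
m_melted·334 = 21171  ⇒  m_melted ≈ 63.39 g.

m_melted ≈ 63.4 g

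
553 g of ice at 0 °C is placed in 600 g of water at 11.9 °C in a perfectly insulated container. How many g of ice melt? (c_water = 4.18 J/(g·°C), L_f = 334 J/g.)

Water can give up m c ΔT = 600×4.18×11.9 = 29845 J before reaching 0 °C.
Fully melting the ice requires m_ice L_f = 553×334 = 184702 J.
29845 J < 184702 J, so only part of the ice melts and the system sits at 0 °C.
Mass melted = 29845/334 ≈ 89.36 g.

m_melted ≈ 89.4 g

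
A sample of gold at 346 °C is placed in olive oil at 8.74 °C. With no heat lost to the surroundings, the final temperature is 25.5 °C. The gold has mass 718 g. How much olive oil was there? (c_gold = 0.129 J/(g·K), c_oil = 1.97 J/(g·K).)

Taking heat into each body as positive, Σ m c ΔT = 0:
718×0.129×(25.5 − 346) + m×1.97×(25.5 − 8.74) = 0
33.02 m = 29685
m = 29685/33.02 ≈ 899.1 g

m ≈ 899 g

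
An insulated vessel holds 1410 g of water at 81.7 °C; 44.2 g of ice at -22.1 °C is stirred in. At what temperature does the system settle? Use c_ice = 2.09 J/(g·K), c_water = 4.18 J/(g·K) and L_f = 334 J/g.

Heat gained plus heat lost sum to zero:
ice -22.1→0 °C: 44.2·2.09·22.1 = 2041.6
  latent heat to melt: 44.2·334 = 14763
  meltwater 0→T: 44.2·4.18·T = 184.76 T
  water cools: 1410·4.18·(T − 81.7) = 5893.8(T − 81.7)
6078.6 T = 481523 − 16804 = 464719
T ≈ 76.45 °C — above 0 °C, consistent with complete melting.

T_f ≈ 76.5 °C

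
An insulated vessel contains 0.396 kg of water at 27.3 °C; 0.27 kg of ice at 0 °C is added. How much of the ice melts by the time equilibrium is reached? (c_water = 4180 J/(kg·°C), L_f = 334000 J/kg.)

m_melted ≈ 0.135 kg

Water can give up m c ΔT = 0.396·4180·27.3 = 45189 J before reaching 0 °C.
To melt every bit of ice: 0.27·334000 = 90180 J.
45189 J < 90180 J, so only part of the ice melts and the system sits at 0 °C.
m_melt = 45189 / L_f = 0.1353 kg.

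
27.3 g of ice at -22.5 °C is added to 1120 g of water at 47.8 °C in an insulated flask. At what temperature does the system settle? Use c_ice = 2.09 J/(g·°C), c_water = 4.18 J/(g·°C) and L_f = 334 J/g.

Let T be the final temperature. ΣQ_i = 0:
ice -22.5→0 °C: 27.3·2.09·22.5 = 1283.8; fusion: m_ice L_f = 27.3·334 = 9118.2; meltwater 0→T: 27.3·4.18·T = 114.11 T; water: 4681.6(T − 47.8)
4795.7 T = 223780 − 10402 = 213378
T ≈ 44.49 °C (positive, so assuming full melt was valid).

T_f ≈ 44.5 °C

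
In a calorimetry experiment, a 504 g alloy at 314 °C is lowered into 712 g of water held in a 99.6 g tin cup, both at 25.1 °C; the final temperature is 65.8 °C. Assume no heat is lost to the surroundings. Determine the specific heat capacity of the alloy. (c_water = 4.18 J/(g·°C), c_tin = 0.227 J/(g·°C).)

c ≈ 0.976 J/(g·°C)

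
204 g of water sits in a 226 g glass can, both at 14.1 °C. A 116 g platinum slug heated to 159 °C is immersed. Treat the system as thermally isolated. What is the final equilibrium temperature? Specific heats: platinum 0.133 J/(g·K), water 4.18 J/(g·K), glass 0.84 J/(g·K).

T_f ≈ 16.2 °C

Let T be the final temperature. ΣQ_i = 0:
116×0.133×(T − 159) + 204×4.18×(T − 14.1) + 226×0.84×(T − 14.1) = 0
15.43(T − 159) + 852.72(T − 14.1) + 189.84(T − 14.1) = 0
(15.43 + 852.72 + 189.84) T = 15.43×159 + 852.72×14.1 + 189.84×14.1
T = 17153/1058 ≈ 16.21 °C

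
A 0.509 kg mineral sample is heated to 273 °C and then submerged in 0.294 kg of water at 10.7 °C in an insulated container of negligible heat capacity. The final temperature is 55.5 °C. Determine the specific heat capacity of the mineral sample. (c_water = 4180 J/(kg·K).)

c ≈ 497 J/(kg·K)

Let T be the final temperature. ΣQ_i = 0:
0.509×c×(55.5 − 273) + 0.294×4180×(55.5 − 10.7) = 0
-110.71 c = -55056
c = -55056/-110.71 ≈ 497.3 J/(kg·K)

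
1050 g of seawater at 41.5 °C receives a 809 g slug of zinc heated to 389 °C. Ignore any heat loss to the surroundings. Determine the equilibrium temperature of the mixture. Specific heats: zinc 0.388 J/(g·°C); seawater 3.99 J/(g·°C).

T_f ≈ 65.7 °C

Let T be the final temperature. ΣQ_i = 0:
809·0.388·(T − 389) + 1050·3.99·(T − 41.5) = 0
313.89(T − 389) + 4189.5(T − 41.5) = 0
(313.89 + 4189.5) T = 313.89·389 + 4189.5·41.5
T = 295968 / 4503.4 = 65.7 °C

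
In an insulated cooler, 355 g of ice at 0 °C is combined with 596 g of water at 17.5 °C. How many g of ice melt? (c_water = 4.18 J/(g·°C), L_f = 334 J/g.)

m_melted ≈ 131 g

Water can give up m c ΔT = 596·4.18·17.5 = 43597 J before reaching 0 °C.
Melting all 355 g of ice would need 355·334 = 118570 J.
43597 J < 118570 J, so only part of the ice melts and the system sits at 0 °C.
Mass melted = 43597/334 ≈ 130.5 g.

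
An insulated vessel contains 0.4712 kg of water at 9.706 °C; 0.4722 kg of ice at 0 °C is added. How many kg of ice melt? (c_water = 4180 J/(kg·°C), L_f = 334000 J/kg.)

m_melted ≈ 0.0572 kg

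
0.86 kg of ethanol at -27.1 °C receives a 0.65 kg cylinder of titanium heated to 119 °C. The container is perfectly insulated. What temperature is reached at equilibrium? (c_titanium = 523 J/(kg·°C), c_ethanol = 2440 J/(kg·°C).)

Let T be the final temperature. ΣQ_i = 0:
0.65*523*(T − 119) + 0.86*2440*(T − (-27.1)) = 0
339.95(T − 119) + 2098.4(T − (-27.1)) = 0
2438.3 T = -16413
T ≈ -6.73 °C

T_f ≈ -6.7 °C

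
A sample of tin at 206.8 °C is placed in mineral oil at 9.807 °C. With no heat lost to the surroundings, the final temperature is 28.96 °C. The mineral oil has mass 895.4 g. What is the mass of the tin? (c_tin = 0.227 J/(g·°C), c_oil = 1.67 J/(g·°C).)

Setting the total heat transfer to zero:
m×0.227×(28.96 − 206.8) + 895.4×1.67×(28.96 − 9.807) = 0
-40.37 m = -28640
m = -28640/-40.37 ≈ 709.4 g

m ≈ 709 g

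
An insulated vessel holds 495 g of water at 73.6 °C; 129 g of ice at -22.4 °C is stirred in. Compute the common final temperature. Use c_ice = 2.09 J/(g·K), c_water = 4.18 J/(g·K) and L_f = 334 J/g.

T_f ≈ 39.6 °C

Net heat exchanged in the isolated system is zero:
ice -22.4→0 °C: 129×2.09×22.4 = 6039.3; fusion: m_ice L_f = 129×334 = 43086; meltwater 0→T: 129×4.18×T = 539.22 T; water: 2069.1(T − 73.6)
2608.3 T = 152286 − 49125 = 103160
T ≈ 39.55 °C. Since T > 0 °C, the all-ice-melts assumption holds.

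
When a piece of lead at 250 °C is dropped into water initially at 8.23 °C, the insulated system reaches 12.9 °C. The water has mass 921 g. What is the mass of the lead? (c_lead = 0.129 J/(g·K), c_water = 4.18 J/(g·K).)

|Q_lead| = |Q_water|:
m·0.129·(250 − 12.9) = 921·4.18·(12.9 − 8.23)
30.59 m = 17978  ⇒  m ≈ 587.8 g

m ≈ 588 g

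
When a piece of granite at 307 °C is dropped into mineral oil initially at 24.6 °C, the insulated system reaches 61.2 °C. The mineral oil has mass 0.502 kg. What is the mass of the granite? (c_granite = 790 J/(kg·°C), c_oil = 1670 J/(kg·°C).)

m ≈ 0.158 kg

|Q_granite| = |Q_oil|:
m×790×(307 − 61.2) = 0.502×1670×(61.2 − 24.6)
194182 m = 30683  ⇒  m ≈ 0.158 kg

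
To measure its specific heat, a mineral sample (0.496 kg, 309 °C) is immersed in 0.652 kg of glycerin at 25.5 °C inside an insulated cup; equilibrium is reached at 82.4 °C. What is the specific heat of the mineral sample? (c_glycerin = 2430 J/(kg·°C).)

c ≈ 802 J/(kg·°C)

Let T be the final temperature. ΣQ_i = 0:
0.496·c·(82.4 − 309) + 0.652·2430·(82.4 − 25.5) = 0
-112.39 c = -90150
c = -90150/-112.39 ≈ 802.1 J/(kg·°C)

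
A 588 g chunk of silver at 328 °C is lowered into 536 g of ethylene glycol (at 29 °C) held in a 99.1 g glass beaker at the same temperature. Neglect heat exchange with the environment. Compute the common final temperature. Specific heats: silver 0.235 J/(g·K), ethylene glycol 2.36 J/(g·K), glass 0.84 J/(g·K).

Taking heat into each body as positive, Σ m c ΔT = 0:
588*0.235*(T − 328) + 536*2.36*(T − 29) + 99.1*0.84*(T − 29) = 0
138.18(T − 328) + 1265(T − 29) + 83.24(T − 29) = 0
1486.4 T = 84421
T = 84421/1486.4 ≈ 56.80 °C

T_f ≈ 56.8 °C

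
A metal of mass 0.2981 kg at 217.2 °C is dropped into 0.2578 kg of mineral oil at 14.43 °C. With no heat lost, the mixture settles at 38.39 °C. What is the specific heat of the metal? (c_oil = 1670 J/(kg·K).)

c ≈ 194 J/(kg·K)

m_s c (T_s − T_f) = m_oil c_oil (T_f − T_0):
0.2981×c×(217.2 − 38.39) = 0.2578×1670×(38.39 − 14.43)
53.3 c = 10315  ⇒  c ≈ 193.5 J/(kg·K)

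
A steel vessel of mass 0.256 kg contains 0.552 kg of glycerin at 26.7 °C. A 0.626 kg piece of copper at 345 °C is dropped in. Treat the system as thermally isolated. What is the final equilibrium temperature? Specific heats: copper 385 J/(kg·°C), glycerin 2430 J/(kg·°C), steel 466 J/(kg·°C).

Conservation of energy gives ΣQ = 0:
0.626*385*(T − 345) + 0.552*2430*(T − 26.7) + 0.256*466*(T − 26.7) = 0
1701.7 T = 122148
T ≈ 71.78 °C

T_f ≈ 71.8 °C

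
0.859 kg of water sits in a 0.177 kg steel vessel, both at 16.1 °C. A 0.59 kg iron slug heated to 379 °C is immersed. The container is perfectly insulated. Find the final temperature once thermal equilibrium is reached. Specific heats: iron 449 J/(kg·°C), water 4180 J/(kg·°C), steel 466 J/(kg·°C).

T_f ≈ 40.5 °C

Heat gained plus heat lost sum to zero:
0.59×449×(T − 379) + 0.859×4180×(T − 16.1) + 0.177×466×(T − 16.1) = 0
264.91(T − 379) + 3590.6(T − 16.1) + 82.48(T − 16.1) = 0
3938 T = 159538
T ≈ 40.51 °C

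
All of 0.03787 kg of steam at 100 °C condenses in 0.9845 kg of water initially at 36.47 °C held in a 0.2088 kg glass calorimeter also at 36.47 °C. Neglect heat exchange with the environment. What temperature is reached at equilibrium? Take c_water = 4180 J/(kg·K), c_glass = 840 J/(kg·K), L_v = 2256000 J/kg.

Taking heat into each body as positive, Σ m c ΔT = 0:
steam→water at 100 °C releases m L_v = 0.03787×2256000 = 85435
  condensate cools 100→T: 0.03787×4180×(T − 100) = 158.3(T − 100)
  water warms: 0.9845×4180×(T − 36.47) = 4115.2(T − 36.47)
  glass cup: 0.2088×840×(T − 36.47) = 175.39(T − 36.47)
4448.9 T = 85435 + 15830 + 156478 = 257743
T ≈ 57.93 °C, under the boiling point, so the assumption holds.

T_f ≈ 57.9 °C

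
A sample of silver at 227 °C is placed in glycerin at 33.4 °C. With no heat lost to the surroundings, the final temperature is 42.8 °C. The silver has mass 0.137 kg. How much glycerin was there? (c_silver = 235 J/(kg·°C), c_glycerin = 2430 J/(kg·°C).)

m ≈ 0.26 kg

Setting the total heat transfer to zero:
0.137×235×(42.8 − 227) + m×2430×(42.8 − 33.4) = 0
22842 m = 5930.3
m = 5930.3/22842 ≈ 0.2596 kg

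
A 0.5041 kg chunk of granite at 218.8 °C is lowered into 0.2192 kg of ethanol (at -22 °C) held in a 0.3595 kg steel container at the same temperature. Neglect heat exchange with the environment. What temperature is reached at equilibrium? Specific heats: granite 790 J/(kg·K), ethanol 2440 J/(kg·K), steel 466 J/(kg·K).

Energy conservation, ΣQ = 0:
0.5041*790*(T − 218.8) + 0.2192*2440*(T − (-22)) + 0.3595*466*(T − (-22)) = 0
398.24(T − 218.8) + 534.85(T − (-22)) + 167.53(T − (-22)) = 0
(398.24 + 534.85 + 167.53) T = 398.24*218.8 + 534.85*(-22) + 167.53*(-22)
T = 71682/1100.6 ≈ 65.13 °C

T_f ≈ 65.1 °C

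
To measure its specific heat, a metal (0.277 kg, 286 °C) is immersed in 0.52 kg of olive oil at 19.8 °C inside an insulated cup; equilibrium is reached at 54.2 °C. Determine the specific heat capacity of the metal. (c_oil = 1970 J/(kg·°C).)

c ≈ 549 J/(kg·°C)

Taking heat into each body as positive, Σ m c ΔT = 0:
0.277·c·(54.2 − 286) + 0.52·1970·(54.2 − 19.8) = 0
-64.21 c = -35239
c = -35239/-64.21 ≈ 548.8 J/(kg·°C)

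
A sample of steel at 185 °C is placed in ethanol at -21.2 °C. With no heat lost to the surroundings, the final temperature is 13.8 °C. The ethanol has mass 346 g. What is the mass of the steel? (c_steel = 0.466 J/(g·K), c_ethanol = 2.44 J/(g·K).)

m ≈ 370 g

|Q_steel| = |Q_ethanol|:
m×0.466×(185 − 13.8) = 346×2.44×(13.8 − (-21.2))
79.78 m = 29548  ⇒  m ≈ 370.4 g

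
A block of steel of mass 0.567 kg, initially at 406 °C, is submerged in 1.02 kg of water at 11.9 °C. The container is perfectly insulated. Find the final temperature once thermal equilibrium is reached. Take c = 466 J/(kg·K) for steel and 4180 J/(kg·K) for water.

Net heat exchanged in the isolated system is zero:
0.567*466*(T − 406) + 1.02*4180*(T − 11.9) = 0
264.22(T − 406) + 4263.6(T − 11.9) = 0
(264.22 + 4263.6) T = 264.22*406 + 4263.6*11.9
T = 158011/4527.8 ≈ 34.90 °C

T_f ≈ 34.9 °C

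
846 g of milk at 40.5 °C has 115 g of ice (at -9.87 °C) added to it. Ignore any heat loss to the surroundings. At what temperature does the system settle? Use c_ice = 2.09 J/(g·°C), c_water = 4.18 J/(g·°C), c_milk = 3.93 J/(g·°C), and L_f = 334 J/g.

T_f ≈ 24.7 °C

Heat gained plus heat lost sum to zero:
ice -9.87→0 °C: 115·2.09·9.87 = 2372.3
  latent heat to melt: 115·334 = 38410
  warm the meltwater: 480.7 T
  milk cools: 846·3.93·(T − 40.5) = 3324.8(T − 40.5)
3805.5 T = 134654 − 40782 = 93871
T ≈ 24.67 °C — above 0 °C, consistent with complete melting.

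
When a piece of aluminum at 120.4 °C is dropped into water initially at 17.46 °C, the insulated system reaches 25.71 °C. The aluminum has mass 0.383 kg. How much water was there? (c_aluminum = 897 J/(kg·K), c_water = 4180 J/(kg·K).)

Taking heat into each body as positive, Σ m c ΔT = 0:
0.383·897·(25.71 − 120.4) + m·4180·(25.71 − 17.46) = 0
34485 m = 32531
m = 32531/34485 ≈ 0.9433 kg

m ≈ 0.943 kg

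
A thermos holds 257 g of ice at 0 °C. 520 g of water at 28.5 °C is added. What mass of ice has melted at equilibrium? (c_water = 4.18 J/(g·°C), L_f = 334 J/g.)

m_melted ≈ 185 g

Water can give up m c ΔT = 520×4.18×28.5 = 61948 J before reaching 0 °C.
Fully melting the ice requires m_ice L_f = 257×334 = 85838 J.
61948 J < 85838 J, so only part of the ice melts and the system sits at 0 °C.
m_melt = 61948 / L_f = 185.5 g.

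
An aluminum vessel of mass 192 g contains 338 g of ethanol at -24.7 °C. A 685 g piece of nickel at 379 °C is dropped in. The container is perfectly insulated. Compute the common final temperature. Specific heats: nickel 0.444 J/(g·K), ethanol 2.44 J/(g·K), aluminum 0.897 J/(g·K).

Energy conservation, ΣQ = 0:
685·0.444·(T − 379) + 338·2.44·(T − (-24.7)) + 192·0.897·(T − (-24.7)) = 0
304.14(T − 379) + 824.72(T − (-24.7)) + 172.22(T − (-24.7)) = 0
1301.1 T = 90645
T ≈ 69.67 °C

T_f ≈ 69.7 °C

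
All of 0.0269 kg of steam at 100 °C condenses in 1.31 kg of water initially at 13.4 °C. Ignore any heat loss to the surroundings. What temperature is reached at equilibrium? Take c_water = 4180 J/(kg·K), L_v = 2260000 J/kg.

Net heat exchanged in the isolated system is zero:
steam→water at 100 °C releases m L_v = 0.0269·2260000 = 60794
  condensate cools 100→T: 0.0269·4180·(T − 100) = 112.44(T − 100)
  original water: 5475.8(T − 13.4)
5588.2 T = 60794 + 11244 + 73376 = 145414
T ≈ 26.02 °C, under the boiling point, so the assumption holds.

T_f ≈ 26.0 °C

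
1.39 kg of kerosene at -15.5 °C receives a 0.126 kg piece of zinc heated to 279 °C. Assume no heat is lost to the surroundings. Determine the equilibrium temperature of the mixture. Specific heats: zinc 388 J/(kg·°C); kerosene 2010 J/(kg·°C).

T_f ≈ -10.4 °C

Let T be the final temperature. ΣQ_i = 0:
0.126*388*(T − 279) + 1.39*2010*(T − (-15.5)) = 0
48.89(T − 279) + 2793.9(T − (-15.5)) = 0
(48.89 + 2793.9) T = 48.89*279 + 2793.9*(-15.5)
T = -29666/2842.8 ≈ -10.44 °C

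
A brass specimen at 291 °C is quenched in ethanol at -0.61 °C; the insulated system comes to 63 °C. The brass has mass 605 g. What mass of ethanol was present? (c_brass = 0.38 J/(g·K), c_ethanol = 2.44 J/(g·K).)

m ≈ 338 g

Let T be the final temperature. ΣQ_i = 0:
605·0.38·(63 − 291) + m·2.44·(63 − (-0.61)) = 0
155.21 m = 52417
m = 52417/155.21 ≈ 337.7 g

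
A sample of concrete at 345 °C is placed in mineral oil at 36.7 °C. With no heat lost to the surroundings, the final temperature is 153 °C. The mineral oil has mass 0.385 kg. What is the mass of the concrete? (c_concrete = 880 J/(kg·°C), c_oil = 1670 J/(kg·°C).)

m ≈ 0.443 kg

Let T be the final temperature. ΣQ_i = 0:
m×880×(153 − 345) + 0.385×1670×(153 − 36.7) = 0
-168960 m = -74775
m = -74775/-168960 ≈ 0.4426 kg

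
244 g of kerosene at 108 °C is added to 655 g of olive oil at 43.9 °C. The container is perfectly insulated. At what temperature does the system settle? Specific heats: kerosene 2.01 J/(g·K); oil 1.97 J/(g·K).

T_f ≈ 61.6 °C

Let T be the final temperature. ΣQ_i = 0:
244*2.01*(T − 108) + 655*1.97*(T − 43.9) = 0
(490.44 + 1290.3) T = 490.44*108 + 1290.3*43.9
T ≈ 61.55 °C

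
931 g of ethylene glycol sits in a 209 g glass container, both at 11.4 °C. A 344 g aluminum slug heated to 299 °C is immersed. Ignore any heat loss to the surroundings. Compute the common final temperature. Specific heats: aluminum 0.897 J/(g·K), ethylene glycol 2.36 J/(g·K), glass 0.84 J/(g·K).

T_f ≈ 44.5 °C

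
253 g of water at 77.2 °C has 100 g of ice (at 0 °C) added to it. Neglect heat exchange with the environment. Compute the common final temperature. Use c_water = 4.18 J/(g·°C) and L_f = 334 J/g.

T_f ≈ 32.7 °C

Energy conservation, ΣQ = 0:
latent heat to melt: 100×334 = 33400; meltwater 0→T: 100×4.18×T = 418 T; water cools: 253×4.18×(T − 77.2) = 1057.5(T − 77.2)
1475.5 T = 81642 − 33400 = 48242
T ≈ 32.69 °C — above 0 °C, consistent with complete melting.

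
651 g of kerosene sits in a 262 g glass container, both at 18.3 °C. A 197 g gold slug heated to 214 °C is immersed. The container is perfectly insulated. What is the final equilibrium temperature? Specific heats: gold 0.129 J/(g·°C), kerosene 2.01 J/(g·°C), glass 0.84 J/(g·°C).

T_f ≈ 21.5 °C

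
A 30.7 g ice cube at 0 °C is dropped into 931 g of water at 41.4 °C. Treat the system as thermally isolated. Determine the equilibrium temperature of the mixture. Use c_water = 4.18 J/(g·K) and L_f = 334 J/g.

Net heat exchanged in the isolated system is zero:
melt ice: 30.7·334 = 10254; meltwater 0→T: 30.7·4.18·T = 128.33 T; water cools: 931·4.18·(T − 41.4) = 3891.6(T − 41.4)
4019.9 T = 161111 − 10254 = 150858
T ≈ 37.53 °C (positive, so assuming full melt was valid).

T_f ≈ 37.5 °C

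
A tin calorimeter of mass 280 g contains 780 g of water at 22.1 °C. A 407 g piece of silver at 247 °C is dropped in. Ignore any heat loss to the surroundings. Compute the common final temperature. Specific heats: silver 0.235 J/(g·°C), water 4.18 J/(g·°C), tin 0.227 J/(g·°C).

T_f ≈ 28.4 °C

Energy conservation, ΣQ = 0:
407*0.235*(T − 247) + 780*4.18*(T − 22.1) + 280*0.227*(T − 22.1) = 0
95.64(T − 247) + 3260.4(T − 22.1) + 63.56(T − 22.1) = 0
(95.64 + 3260.4 + 63.56) T = 95.64*247 + 3260.4*22.1 + 63.56*22.1
T ≈ 28.39 °C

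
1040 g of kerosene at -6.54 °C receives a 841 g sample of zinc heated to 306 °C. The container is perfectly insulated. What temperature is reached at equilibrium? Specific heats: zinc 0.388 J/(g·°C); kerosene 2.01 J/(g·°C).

T_f ≈ 35.7 °C

T_f = Σ m_i c_i T_i / Σ m_i c_i:
T_f = (326.31*306 + 2090.4*(-6.54)) / (326.31 + 2090.4)
    = 86179 / 2416.7 ≈ 35.66 °C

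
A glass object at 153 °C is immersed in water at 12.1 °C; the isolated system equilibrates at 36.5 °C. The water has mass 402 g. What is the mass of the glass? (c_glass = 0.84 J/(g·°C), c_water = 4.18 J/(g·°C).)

m ≈ 419 g

Conservation of energy gives ΣQ = 0:
m×0.84×(36.5 − 153) + 402×4.18×(36.5 − 12.1) = 0
-97.86 m = -41001
m = -41001/-97.86 ≈ 419 g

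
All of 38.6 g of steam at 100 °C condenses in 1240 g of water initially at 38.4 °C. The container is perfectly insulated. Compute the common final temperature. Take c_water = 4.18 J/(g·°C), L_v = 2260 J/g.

T_f ≈ 56.6 °C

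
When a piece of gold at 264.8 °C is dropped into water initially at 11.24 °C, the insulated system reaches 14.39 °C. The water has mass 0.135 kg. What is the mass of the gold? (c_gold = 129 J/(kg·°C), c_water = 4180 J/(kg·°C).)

|Q_gold| = |Q_water|:
m×129×(264.8 − 14.39) = 0.135×4180×(14.39 − 11.24)
32303 m = 1777.5  ⇒  m ≈ 0.05503 kg

m ≈ 0.055 kg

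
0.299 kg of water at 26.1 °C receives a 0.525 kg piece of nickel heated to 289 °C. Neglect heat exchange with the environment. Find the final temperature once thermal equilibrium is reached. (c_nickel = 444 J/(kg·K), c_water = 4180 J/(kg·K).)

T_f ≈ 67.4 °C

Taking heat into each body as positive, Σ m c ΔT = 0:
0.525·444·(T − 289) + 0.299·4180·(T − 26.1) = 0
(233.1 + 1249.8) T = 233.1·289 + 1249.8·26.1
T = 99986/1482.9 ≈ 67.43 °C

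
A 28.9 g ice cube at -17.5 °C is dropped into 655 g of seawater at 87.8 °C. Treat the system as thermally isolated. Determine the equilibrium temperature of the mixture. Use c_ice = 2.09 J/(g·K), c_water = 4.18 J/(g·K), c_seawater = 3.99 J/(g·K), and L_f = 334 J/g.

T_f ≈ 80.0 °C

Let T be the final temperature. ΣQ_i = 0:
warm ice to 0 °C: 28.9·2.09·(0 − (-17.5)) = 1057
  melt ice: 28.9·334 = 9652.6
  meltwater 0→T: 28.9·4.18·T = 120.8 T
  seawater cools: 655·3.99·(T − 87.8) = 2613.5(T − 87.8)
2734.3 T = 229461 − 10710 = 218751
T ≈ 80.00 °C. Since T > 0 °C, the all-ice-melts assumption holds.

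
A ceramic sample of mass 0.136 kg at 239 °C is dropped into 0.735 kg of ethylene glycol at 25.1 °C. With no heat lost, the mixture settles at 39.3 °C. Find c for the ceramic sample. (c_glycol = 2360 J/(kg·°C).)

c ≈ 907 J/(kg·°C)

Heat gained plus heat lost sum to zero:
0.136·c·(39.3 − 239) + 0.735·2360·(39.3 − 25.1) = 0
-27.16 c = -24631
c = -24631/-27.16 ≈ 906.9 J/(kg·°C)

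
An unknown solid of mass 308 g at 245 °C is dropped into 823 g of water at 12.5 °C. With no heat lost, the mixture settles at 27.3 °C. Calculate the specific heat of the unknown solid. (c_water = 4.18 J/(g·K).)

c ≈ 0.759 J/(g·K)

Conservation of energy gives ΣQ = 0:
308×c×(27.3 − 245) + 823×4.18×(27.3 − 12.5) = 0
-67052 c = -50914
c = -50914/-67052 ≈ 0.7593 J/(g·K)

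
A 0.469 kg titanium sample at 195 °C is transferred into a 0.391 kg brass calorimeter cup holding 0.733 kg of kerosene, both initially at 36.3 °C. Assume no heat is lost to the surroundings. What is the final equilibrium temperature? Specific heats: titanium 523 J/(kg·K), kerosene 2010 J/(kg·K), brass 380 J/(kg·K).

T_f ≈ 57.1 °C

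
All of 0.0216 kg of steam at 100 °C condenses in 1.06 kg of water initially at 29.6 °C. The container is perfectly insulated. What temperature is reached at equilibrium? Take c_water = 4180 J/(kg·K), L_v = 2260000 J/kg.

T_f ≈ 41.8 °C

Heat gained plus heat lost sum to zero:
steam→water at 100 °C releases m L_v = 0.0216×2260000 = 48816
  condensed water 100 °C→T: 90.29(T − 100)
  original water: 4430.8(T − 29.6)
4521.1 T = 48816 + 9028.8 + 131152 = 188996
T ≈ 41.80 °C — below 100 °C, confirming all the steam condensed.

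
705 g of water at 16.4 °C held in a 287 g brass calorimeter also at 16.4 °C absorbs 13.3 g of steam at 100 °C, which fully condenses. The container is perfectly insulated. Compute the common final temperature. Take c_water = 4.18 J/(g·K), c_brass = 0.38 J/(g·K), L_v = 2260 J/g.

T_f ≈ 27.6 °C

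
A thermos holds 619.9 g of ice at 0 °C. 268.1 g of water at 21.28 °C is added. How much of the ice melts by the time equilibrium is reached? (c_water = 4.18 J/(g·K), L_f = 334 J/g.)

Heat available from the water dropping to 0 °C: 268.1×4.18×21.28 = 23848 J.
Melting all 619.9 g of ice would need 619.9×334 = 207047 J.
That's not enough to melt it all — equilibrium is at 0 °C with ice remaining.
Mass melted = 23848/334 ≈ 71.4 g.

m_melted ≈ 71.4 g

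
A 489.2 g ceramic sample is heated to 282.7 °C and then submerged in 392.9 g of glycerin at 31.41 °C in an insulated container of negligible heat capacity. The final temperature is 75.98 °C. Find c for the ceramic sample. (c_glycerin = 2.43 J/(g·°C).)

Heat lost by the ceramic sample = heat gained by the glycerin:
489.2×c×(282.7 − 75.98) = 392.9×2.43×(75.98 − 31.41)
101127 c = 42553  ⇒  c ≈ 0.4208 J/(g·°C)

c ≈ 0.421 J/(g·°C)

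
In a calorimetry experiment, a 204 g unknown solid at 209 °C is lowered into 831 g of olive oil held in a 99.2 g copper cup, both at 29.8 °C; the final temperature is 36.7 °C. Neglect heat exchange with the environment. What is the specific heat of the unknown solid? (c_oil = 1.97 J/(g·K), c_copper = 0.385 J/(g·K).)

c ≈ 0.329 J/(g·K)

Let T be the final temperature. ΣQ_i = 0:
204×c×(36.7 − 209) + 831×1.97×(36.7 − 29.8) + 99.2×0.385×(36.7 − 29.8) = 0
-35149 c = -11559
c = -11559/-35149 ≈ 0.3289 J/(g·K)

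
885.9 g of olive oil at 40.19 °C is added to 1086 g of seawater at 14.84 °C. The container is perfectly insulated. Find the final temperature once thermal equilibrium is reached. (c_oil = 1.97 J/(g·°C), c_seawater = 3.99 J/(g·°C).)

T_f = Σ m_i c_i T_i / Σ m_i c_i:
T_f = (1745.2×40.19 + 4333.1×14.84) / (1745.2 + 4333.1)
    = 134444 / 6078.4 ≈ 22.12 °C

T_f ≈ 22.1 °C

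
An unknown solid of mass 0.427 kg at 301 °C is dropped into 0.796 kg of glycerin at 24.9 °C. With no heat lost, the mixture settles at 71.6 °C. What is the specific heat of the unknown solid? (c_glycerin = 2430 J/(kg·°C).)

Conservation of energy gives ΣQ = 0:
0.427·c·(71.6 − 301) + 0.796·2430·(71.6 − 24.9) = 0
-97.95 c = -90331
c = -90331/-97.95 ≈ 922.2 J/(kg·°C)

c ≈ 922 J/(kg·°C)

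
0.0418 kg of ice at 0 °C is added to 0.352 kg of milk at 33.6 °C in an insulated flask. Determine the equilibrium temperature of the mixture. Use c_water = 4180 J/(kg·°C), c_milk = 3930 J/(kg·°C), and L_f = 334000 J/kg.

Energy balance with sensible and latent terms:
fusion: m_ice L_f = 0.0418×334000 = 13961
  meltwater 0→T: 0.0418×4180×T = 174.72 T
  milk: 1383.4(T − 33.6)
1558.1 T = 46481 − 13961 = 32520
T ≈ 20.87 °C. Since T > 0 °C, the all-ice-melts assumption holds.

T_f ≈ 20.9 °C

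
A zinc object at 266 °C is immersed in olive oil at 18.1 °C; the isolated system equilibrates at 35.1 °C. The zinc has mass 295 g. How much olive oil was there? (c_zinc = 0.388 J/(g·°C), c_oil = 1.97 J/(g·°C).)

m ≈ 789 g

Heat lost by the zinc = heat gained by the oil:
295·0.388·(266 − 35.1) = m·1.97·(35.1 − 18.1)
33.49 m = 26429  ⇒  m ≈ 789.2 g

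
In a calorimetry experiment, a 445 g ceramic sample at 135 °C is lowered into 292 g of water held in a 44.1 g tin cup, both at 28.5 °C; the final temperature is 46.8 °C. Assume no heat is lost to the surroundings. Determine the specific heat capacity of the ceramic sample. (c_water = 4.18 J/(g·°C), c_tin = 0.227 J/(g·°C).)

c ≈ 0.574 J/(g·°C)

Net heat exchanged in the isolated system is zero:
445×c×(46.8 − 135) + 292×4.18×(46.8 − 28.5) + 44.1×0.227×(46.8 − 28.5) = 0
-39249 c = -22519
c = -22519/-39249 ≈ 0.5738 J/(g·°C)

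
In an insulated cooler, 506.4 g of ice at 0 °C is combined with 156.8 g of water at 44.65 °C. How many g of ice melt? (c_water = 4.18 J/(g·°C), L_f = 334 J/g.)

Cooling the water to 0 °C releases 156.8·4.18·44.65 = 29265 J.
To melt every bit of ice: 506.4·334 = 169138 J.
29265 J < 169138 J, so only part of the ice melts and the system sits at 0 °C.
m_melted·334 = 29265  ⇒  m_melted ≈ 87.62 g.

m_melted ≈ 87.6 g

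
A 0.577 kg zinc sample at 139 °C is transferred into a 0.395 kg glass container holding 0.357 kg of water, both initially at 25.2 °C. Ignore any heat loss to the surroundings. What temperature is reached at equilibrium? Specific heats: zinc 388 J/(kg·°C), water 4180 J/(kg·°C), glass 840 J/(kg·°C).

T_f ≈ 37.6 °C

Conservation of energy gives ΣQ = 0:
0.577*388*(T − 139) + 0.357*4180*(T − 25.2) + 0.395*840*(T − 25.2) = 0
223.88(T − 139) + 1492.3(T − 25.2) + 331.8(T − 25.2) = 0
(223.88 + 1492.3 + 331.8) T = 223.88*139 + 1492.3*25.2 + 331.8*25.2
T ≈ 37.64 °C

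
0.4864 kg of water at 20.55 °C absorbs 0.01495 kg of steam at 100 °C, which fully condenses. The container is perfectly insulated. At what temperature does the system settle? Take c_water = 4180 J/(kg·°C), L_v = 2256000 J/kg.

Net heat exchanged in the isolated system is zero:
steam→water at 100 °C releases m L_v = 0.01495·2256000 = 33727
  condensate cools 100→T: 0.01495·4180·(T − 100) = 62.49(T − 100)
  water warms: 0.4864·4180·(T − 20.55) = 2033.2(T − 20.55)
2095.6 T = 33727 + 6249.1 + 41781 = 81758
T ≈ 39.01 °C (< 100 °C, so full condensation is consistent).

T_f ≈ 39.0 °C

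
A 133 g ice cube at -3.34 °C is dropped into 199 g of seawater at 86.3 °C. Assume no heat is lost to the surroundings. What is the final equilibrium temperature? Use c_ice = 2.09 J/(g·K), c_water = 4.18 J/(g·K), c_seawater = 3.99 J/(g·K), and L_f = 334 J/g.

Let T be the final temperature. ΣQ_i = 0:
ice -3.34→0 °C: 133·2.09·3.34 = 928.42
  melt ice: 133·334 = 44422
  warm the meltwater: 555.94 T
  seawater: 794.01(T − 86.3)
1349.9 T = 68523 − 45350 = 23173
T ≈ 17.17 °C. Since T > 0 °C, the all-ice-melts assumption holds.

T_f ≈ 17.2 °C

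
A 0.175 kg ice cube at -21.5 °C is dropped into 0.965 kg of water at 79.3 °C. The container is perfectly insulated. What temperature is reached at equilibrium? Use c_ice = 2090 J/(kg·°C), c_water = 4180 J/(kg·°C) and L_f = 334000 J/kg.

Energy balance with sensible and latent terms:
warm ice to 0 °C: 0.175×2090×(0 − (-21.5)) = 7863.6
  fusion: m_ice L_f = 0.175×334000 = 58450
  warm the meltwater: 731.5 T
  water: 4033.7(T − 79.3)
4765.2 T = 319872 − 66314 = 253559
T ≈ 53.21 °C — above 0 °C, consistent with complete melting.

T_f ≈ 53.2 °C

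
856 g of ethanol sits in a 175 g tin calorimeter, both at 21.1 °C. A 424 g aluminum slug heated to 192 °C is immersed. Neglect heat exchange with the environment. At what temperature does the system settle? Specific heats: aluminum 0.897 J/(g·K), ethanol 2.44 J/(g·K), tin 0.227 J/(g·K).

T_f ≈ 47.0 °C

T_f = Σ m_i c_i T_i / Σ m_i c_i:
T_f = (380.33*192 + 2088.6*21.1 + 39.73*21.1) / (380.33 + 2088.6 + 39.73)
    = 117931 / 2508.7 ≈ 47.01 °C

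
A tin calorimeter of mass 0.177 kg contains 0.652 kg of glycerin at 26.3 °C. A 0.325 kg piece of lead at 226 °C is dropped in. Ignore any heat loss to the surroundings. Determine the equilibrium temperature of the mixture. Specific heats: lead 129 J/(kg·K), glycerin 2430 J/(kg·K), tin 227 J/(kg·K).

T_f = Σ m_i c_i T_i / Σ m_i c_i:
T_f = (41.93·226 + 1584.4·26.3 + 40.18·26.3) / (41.93 + 1584.4 + 40.18)
    = 52200 / 1666.5 ≈ 31.32 °C

T_f ≈ 31.3 °C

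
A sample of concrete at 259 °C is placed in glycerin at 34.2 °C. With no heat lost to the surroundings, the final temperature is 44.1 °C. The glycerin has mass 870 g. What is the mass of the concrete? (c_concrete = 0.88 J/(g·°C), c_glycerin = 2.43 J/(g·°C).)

m ≈ 111 g

|Q_concrete| = |Q_glycerin|:
m×0.88×(259 − 44.1) = 870×2.43×(44.1 − 34.2)
189.11 m = 20930  ⇒  m ≈ 110.7 g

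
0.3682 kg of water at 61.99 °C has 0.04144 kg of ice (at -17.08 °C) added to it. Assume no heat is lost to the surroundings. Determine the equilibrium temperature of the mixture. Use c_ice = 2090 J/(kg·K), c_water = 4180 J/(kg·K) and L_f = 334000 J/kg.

T_f ≈ 46.8 °C

Net heat exchanged in the isolated system is zero:
ice -17.08→0 °C: 0.04144×2090×17.08 = 1479.3; melt ice: 0.04144×334000 = 13841; meltwater 0→T: 0.04144×4180×T = 173.22 T; water: 1539.1(T − 61.99)
1712.3 T = 95407 − 15320 = 80087
T ≈ 46.77 °C — above 0 °C, consistent with complete melting.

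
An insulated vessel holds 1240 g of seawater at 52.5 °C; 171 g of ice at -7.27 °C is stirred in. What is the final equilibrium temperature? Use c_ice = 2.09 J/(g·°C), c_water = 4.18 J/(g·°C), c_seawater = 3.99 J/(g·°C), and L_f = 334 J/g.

Taking heat into each body as positive, Σ m c ΔT = 0:
warm ice to 0 °C: 171×2.09×(0 − (-7.27)) = 2598.2; latent heat to melt: 171×334 = 57114; warm the meltwater: 714.78 T; seawater cools: 1240×3.99×(T − 52.5) = 4947.6(T − 52.5)
5662.4 T = 259749 − 59712 = 200037
T ≈ 35.33 °C (positive, so assuming full melt was valid).

T_f ≈ 35.3 °C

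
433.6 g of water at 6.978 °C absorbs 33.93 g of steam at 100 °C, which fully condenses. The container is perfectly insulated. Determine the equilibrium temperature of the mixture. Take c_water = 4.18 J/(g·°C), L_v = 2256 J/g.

T_f ≈ 52.9 °C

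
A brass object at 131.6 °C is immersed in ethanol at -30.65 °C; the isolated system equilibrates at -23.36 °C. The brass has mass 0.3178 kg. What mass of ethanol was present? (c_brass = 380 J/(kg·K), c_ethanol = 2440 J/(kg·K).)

m ≈ 1.05 kg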